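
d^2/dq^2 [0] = 0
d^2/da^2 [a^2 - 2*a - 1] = 2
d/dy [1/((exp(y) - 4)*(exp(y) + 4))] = -2*exp(2*y)/(exp(4*y) - 32*exp(2*y) + 256)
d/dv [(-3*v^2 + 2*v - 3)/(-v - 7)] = (3*v^2 + 42*v - 17)/(v^2 + 14*v + 49)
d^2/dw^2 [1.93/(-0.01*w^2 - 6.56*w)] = (0.0386*w*(0.01*w + 6.56) - 1.93*(0.02*w + 6.56)*(0.04*w + 13.12))/(w^3*(0.01*w + 6.56)^3)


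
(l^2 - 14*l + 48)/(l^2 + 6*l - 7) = (l^2 - 14*l + 48)/(l^2 + 6*l - 7)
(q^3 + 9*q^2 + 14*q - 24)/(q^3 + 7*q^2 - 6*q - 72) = (q - 1)/(q - 3)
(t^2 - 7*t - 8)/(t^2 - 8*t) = (t + 1)/t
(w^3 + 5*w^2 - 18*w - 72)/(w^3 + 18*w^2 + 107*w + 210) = (w^2 - w - 12)/(w^2 + 12*w + 35)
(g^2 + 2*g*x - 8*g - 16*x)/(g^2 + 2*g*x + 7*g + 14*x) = (g - 8)/(g + 7)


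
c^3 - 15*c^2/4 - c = c*(c - 4)*(c + 1/4)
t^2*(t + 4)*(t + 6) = t^4 + 10*t^3 + 24*t^2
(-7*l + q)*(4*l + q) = -28*l^2 - 3*l*q + q^2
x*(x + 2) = x^2 + 2*x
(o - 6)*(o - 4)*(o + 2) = o^3 - 8*o^2 + 4*o + 48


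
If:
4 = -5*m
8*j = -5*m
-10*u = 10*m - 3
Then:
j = 1/2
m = -4/5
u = 11/10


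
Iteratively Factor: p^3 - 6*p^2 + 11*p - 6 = (p - 1)*(p^2 - 5*p + 6) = (p - 2)*(p - 1)*(p - 3)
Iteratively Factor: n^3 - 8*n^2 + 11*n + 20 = (n - 5)*(n^2 - 3*n - 4) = (n - 5)*(n + 1)*(n - 4)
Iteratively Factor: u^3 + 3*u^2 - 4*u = (u)*(u^2 + 3*u - 4) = u*(u - 1)*(u + 4)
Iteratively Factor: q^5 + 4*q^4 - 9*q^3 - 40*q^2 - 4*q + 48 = (q + 2)*(q^4 + 2*q^3 - 13*q^2 - 14*q + 24) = (q + 2)^2*(q^3 - 13*q + 12) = (q - 3)*(q + 2)^2*(q^2 + 3*q - 4) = (q - 3)*(q + 2)^2*(q + 4)*(q - 1)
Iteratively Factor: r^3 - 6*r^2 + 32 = (r - 4)*(r^2 - 2*r - 8) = (r - 4)*(r + 2)*(r - 4)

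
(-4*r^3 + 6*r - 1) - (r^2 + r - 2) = -4*r^3 - r^2 + 5*r + 1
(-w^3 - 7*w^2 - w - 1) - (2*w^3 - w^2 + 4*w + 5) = -3*w^3 - 6*w^2 - 5*w - 6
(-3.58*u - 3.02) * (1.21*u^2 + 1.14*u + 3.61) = -4.3318*u^3 - 7.7354*u^2 - 16.3666*u - 10.9022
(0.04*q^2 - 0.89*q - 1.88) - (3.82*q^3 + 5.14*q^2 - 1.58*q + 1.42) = -3.82*q^3 - 5.1*q^2 + 0.69*q - 3.3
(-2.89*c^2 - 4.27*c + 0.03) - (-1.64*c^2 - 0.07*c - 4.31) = -1.25*c^2 - 4.2*c + 4.34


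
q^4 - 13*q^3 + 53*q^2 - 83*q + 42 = (q - 7)*(q - 3)*(q - 2)*(q - 1)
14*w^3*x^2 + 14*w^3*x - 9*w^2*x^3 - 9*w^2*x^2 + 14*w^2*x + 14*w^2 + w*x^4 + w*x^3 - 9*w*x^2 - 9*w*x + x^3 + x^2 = (-7*w + x)*(-2*w + x)*(x + 1)*(w*x + 1)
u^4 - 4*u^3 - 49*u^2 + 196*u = u*(u - 7)*(u - 4)*(u + 7)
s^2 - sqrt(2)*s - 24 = (s - 4*sqrt(2))*(s + 3*sqrt(2))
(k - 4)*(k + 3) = k^2 - k - 12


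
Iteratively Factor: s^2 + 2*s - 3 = (s - 1)*(s + 3)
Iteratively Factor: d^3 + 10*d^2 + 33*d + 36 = (d + 3)*(d^2 + 7*d + 12) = (d + 3)*(d + 4)*(d + 3)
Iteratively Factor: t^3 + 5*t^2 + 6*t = (t + 3)*(t^2 + 2*t) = t*(t + 3)*(t + 2)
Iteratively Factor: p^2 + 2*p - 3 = (p - 1)*(p + 3)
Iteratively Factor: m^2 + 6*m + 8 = (m + 4)*(m + 2)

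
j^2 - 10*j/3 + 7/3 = (j - 7/3)*(j - 1)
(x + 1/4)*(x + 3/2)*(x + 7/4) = x^3 + 7*x^2/2 + 55*x/16 + 21/32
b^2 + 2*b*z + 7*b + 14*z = (b + 7)*(b + 2*z)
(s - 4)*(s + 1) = s^2 - 3*s - 4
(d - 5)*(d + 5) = d^2 - 25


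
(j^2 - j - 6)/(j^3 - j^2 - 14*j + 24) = (j + 2)/(j^2 + 2*j - 8)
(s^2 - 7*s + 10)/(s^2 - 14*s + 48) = (s^2 - 7*s + 10)/(s^2 - 14*s + 48)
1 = 1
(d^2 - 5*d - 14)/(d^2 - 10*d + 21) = (d + 2)/(d - 3)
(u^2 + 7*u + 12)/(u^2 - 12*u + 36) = (u^2 + 7*u + 12)/(u^2 - 12*u + 36)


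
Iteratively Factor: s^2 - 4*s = (s - 4)*(s)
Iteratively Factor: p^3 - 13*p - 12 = (p - 4)*(p^2 + 4*p + 3) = (p - 4)*(p + 1)*(p + 3)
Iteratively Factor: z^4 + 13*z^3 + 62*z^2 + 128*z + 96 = (z + 4)*(z^3 + 9*z^2 + 26*z + 24) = (z + 2)*(z + 4)*(z^2 + 7*z + 12) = (z + 2)*(z + 4)^2*(z + 3)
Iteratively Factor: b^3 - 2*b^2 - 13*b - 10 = (b - 5)*(b^2 + 3*b + 2) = (b - 5)*(b + 2)*(b + 1)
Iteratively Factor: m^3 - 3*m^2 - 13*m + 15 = (m + 3)*(m^2 - 6*m + 5) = (m - 5)*(m + 3)*(m - 1)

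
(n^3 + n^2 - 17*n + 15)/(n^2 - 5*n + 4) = (n^2 + 2*n - 15)/(n - 4)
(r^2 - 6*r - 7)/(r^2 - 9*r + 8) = (r^2 - 6*r - 7)/(r^2 - 9*r + 8)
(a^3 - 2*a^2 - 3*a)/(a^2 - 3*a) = a + 1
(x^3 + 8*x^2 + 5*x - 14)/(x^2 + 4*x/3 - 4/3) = 3*(x^2 + 6*x - 7)/(3*x - 2)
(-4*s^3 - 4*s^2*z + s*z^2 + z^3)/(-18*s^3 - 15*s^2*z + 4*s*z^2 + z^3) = (-4*s^2 + z^2)/(-18*s^2 + 3*s*z + z^2)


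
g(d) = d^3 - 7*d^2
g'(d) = 3*d^2 - 14*d = d*(3*d - 14)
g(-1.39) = -16.21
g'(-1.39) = 25.26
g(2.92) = -34.79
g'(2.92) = -15.30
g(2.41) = -26.66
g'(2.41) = -16.32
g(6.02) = -35.52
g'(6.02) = 24.44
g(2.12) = -21.93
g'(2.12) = -16.20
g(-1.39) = -16.21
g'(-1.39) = 25.26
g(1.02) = -6.22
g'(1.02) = -11.16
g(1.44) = -11.53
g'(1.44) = -13.94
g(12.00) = 720.00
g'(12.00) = 264.00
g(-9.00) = -1296.00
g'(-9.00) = 369.00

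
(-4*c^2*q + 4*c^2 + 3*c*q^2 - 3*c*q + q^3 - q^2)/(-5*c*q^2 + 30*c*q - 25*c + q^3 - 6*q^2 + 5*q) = (-4*c^2 + 3*c*q + q^2)/(-5*c*q + 25*c + q^2 - 5*q)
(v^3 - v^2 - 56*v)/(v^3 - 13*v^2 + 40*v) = (v + 7)/(v - 5)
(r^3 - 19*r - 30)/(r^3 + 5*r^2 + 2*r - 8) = (r^2 - 2*r - 15)/(r^2 + 3*r - 4)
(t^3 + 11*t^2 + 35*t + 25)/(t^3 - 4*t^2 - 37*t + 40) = (t^2 + 6*t + 5)/(t^2 - 9*t + 8)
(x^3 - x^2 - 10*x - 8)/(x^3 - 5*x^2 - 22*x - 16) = (x - 4)/(x - 8)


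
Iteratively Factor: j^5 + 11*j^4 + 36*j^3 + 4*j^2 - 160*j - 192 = (j + 2)*(j^4 + 9*j^3 + 18*j^2 - 32*j - 96) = (j + 2)*(j + 4)*(j^3 + 5*j^2 - 2*j - 24) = (j + 2)*(j + 4)^2*(j^2 + j - 6) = (j - 2)*(j + 2)*(j + 4)^2*(j + 3)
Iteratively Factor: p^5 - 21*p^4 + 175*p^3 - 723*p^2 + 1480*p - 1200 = (p - 3)*(p^4 - 18*p^3 + 121*p^2 - 360*p + 400) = (p - 5)*(p - 3)*(p^3 - 13*p^2 + 56*p - 80) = (p - 5)*(p - 4)*(p - 3)*(p^2 - 9*p + 20) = (p - 5)^2*(p - 4)*(p - 3)*(p - 4)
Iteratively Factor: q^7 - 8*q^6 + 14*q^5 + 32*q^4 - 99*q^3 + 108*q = (q - 2)*(q^6 - 6*q^5 + 2*q^4 + 36*q^3 - 27*q^2 - 54*q) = (q - 2)*(q + 1)*(q^5 - 7*q^4 + 9*q^3 + 27*q^2 - 54*q) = (q - 3)*(q - 2)*(q + 1)*(q^4 - 4*q^3 - 3*q^2 + 18*q) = (q - 3)^2*(q - 2)*(q + 1)*(q^3 - q^2 - 6*q) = (q - 3)^3*(q - 2)*(q + 1)*(q^2 + 2*q) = q*(q - 3)^3*(q - 2)*(q + 1)*(q + 2)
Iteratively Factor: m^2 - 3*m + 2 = (m - 1)*(m - 2)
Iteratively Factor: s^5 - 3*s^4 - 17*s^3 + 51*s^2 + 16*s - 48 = (s - 4)*(s^4 + s^3 - 13*s^2 - s + 12) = (s - 4)*(s - 3)*(s^3 + 4*s^2 - s - 4) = (s - 4)*(s - 3)*(s + 1)*(s^2 + 3*s - 4) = (s - 4)*(s - 3)*(s + 1)*(s + 4)*(s - 1)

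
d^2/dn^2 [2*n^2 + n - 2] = 4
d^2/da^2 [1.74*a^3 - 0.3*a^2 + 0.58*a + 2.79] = 10.44*a - 0.6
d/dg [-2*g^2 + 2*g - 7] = 2 - 4*g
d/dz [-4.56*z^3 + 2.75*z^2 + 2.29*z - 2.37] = -13.68*z^2 + 5.5*z + 2.29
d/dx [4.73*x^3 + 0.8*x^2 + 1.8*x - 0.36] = 14.19*x^2 + 1.6*x + 1.8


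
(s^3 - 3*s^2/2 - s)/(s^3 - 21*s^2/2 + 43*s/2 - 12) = s*(2*s^2 - 3*s - 2)/(2*s^3 - 21*s^2 + 43*s - 24)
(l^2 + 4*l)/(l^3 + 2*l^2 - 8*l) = 1/(l - 2)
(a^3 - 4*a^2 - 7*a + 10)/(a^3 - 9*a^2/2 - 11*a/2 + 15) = 2*(a - 1)/(2*a - 3)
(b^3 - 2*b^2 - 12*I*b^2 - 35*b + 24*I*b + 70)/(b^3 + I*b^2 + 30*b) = (b^2 - b*(2 + 7*I) + 14*I)/(b*(b + 6*I))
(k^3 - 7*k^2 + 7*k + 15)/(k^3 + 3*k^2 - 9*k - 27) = (k^2 - 4*k - 5)/(k^2 + 6*k + 9)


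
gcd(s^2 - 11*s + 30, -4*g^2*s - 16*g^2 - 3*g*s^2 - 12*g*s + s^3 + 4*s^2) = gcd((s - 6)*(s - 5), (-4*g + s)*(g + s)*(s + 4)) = 1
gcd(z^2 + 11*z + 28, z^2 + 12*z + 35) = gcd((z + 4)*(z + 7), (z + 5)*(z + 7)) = z + 7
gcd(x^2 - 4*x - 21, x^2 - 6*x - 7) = x - 7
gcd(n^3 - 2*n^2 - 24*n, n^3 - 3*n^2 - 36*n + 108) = n - 6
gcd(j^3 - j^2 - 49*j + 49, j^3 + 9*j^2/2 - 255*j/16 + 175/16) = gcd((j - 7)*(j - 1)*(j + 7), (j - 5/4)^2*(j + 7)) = j + 7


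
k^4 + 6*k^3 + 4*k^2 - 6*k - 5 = (k - 1)*(k + 1)^2*(k + 5)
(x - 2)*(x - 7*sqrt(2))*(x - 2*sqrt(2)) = x^3 - 9*sqrt(2)*x^2 - 2*x^2 + 18*sqrt(2)*x + 28*x - 56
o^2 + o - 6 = (o - 2)*(o + 3)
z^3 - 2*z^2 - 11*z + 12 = (z - 4)*(z - 1)*(z + 3)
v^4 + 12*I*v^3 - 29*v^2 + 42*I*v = v*(v - I)*(v + 6*I)*(v + 7*I)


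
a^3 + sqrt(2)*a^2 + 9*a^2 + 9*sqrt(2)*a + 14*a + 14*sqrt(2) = (a + 2)*(a + 7)*(a + sqrt(2))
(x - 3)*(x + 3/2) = x^2 - 3*x/2 - 9/2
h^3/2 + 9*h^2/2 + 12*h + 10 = (h/2 + 1)*(h + 2)*(h + 5)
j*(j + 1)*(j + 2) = j^3 + 3*j^2 + 2*j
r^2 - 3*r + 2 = (r - 2)*(r - 1)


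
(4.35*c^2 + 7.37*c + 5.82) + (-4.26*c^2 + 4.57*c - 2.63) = 0.0899999999999999*c^2 + 11.94*c + 3.19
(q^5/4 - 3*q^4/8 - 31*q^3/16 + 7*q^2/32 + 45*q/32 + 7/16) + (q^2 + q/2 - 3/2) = q^5/4 - 3*q^4/8 - 31*q^3/16 + 39*q^2/32 + 61*q/32 - 17/16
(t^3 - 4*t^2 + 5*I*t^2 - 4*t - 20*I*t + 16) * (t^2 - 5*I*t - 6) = t^5 - 4*t^4 + 15*t^3 - 60*t^2 - 10*I*t^2 + 24*t + 40*I*t - 96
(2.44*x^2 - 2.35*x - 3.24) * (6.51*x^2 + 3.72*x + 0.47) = 15.8844*x^4 - 6.2217*x^3 - 28.6876*x^2 - 13.1573*x - 1.5228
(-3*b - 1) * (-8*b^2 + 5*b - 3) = 24*b^3 - 7*b^2 + 4*b + 3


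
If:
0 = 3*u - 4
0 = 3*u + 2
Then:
No Solution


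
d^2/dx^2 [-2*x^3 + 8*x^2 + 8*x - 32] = 16 - 12*x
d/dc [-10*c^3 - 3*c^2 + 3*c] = -30*c^2 - 6*c + 3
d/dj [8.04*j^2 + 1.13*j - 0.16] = 16.08*j + 1.13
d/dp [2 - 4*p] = -4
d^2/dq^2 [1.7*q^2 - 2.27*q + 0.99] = 3.40000000000000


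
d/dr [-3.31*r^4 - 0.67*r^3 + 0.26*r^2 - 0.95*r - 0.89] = -13.24*r^3 - 2.01*r^2 + 0.52*r - 0.95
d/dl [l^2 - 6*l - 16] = 2*l - 6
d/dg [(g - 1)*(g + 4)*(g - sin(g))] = -(g - 1)*(g + 4)*(cos(g) - 1) + (g - 1)*(g - sin(g)) + (g + 4)*(g - sin(g))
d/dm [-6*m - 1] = -6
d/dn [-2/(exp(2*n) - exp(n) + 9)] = (4*exp(n) - 2)*exp(n)/(exp(2*n) - exp(n) + 9)^2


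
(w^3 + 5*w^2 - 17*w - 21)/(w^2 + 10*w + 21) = (w^2 - 2*w - 3)/(w + 3)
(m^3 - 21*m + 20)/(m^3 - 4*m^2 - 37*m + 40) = (m - 4)/(m - 8)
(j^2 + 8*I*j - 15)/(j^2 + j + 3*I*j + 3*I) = (j + 5*I)/(j + 1)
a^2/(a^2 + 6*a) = a/(a + 6)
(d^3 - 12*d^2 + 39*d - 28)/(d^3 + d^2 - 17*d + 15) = (d^2 - 11*d + 28)/(d^2 + 2*d - 15)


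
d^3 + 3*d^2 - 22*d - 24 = (d - 4)*(d + 1)*(d + 6)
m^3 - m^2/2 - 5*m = m*(m - 5/2)*(m + 2)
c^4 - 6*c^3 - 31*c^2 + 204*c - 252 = (c - 7)*(c - 3)*(c - 2)*(c + 6)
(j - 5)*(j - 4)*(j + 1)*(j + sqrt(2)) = j^4 - 8*j^3 + sqrt(2)*j^3 - 8*sqrt(2)*j^2 + 11*j^2 + 11*sqrt(2)*j + 20*j + 20*sqrt(2)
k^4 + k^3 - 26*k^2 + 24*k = k*(k - 4)*(k - 1)*(k + 6)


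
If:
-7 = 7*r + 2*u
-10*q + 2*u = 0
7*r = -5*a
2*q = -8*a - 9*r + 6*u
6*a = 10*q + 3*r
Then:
No Solution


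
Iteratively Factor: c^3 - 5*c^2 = (c)*(c^2 - 5*c) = c^2*(c - 5)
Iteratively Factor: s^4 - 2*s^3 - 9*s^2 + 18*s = (s - 2)*(s^3 - 9*s) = (s - 2)*(s + 3)*(s^2 - 3*s) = s*(s - 2)*(s + 3)*(s - 3)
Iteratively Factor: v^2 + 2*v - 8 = (v + 4)*(v - 2)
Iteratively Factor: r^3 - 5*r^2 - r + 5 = (r - 5)*(r^2 - 1) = (r - 5)*(r + 1)*(r - 1)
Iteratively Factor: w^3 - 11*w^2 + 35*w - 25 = (w - 5)*(w^2 - 6*w + 5) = (w - 5)*(w - 1)*(w - 5)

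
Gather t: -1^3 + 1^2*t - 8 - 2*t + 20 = 11 - t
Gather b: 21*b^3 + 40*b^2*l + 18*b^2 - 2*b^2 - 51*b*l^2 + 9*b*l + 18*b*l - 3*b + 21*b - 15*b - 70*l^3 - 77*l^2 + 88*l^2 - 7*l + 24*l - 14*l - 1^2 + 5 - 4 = 21*b^3 + b^2*(40*l + 16) + b*(-51*l^2 + 27*l + 3) - 70*l^3 + 11*l^2 + 3*l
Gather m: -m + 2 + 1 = 3 - m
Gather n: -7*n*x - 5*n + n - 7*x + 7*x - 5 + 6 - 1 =n*(-7*x - 4)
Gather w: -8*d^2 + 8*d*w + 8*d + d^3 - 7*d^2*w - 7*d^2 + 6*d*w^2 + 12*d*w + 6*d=d^3 - 15*d^2 + 6*d*w^2 + 14*d + w*(-7*d^2 + 20*d)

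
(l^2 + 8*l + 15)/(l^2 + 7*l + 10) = (l + 3)/(l + 2)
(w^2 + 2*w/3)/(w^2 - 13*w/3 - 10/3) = w/(w - 5)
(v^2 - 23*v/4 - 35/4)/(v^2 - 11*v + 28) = (v + 5/4)/(v - 4)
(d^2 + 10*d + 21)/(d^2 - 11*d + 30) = (d^2 + 10*d + 21)/(d^2 - 11*d + 30)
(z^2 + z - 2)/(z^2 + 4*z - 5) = (z + 2)/(z + 5)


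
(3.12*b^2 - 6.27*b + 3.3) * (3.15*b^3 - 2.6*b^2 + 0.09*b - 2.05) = 9.828*b^5 - 27.8625*b^4 + 26.9778*b^3 - 15.5403*b^2 + 13.1505*b - 6.765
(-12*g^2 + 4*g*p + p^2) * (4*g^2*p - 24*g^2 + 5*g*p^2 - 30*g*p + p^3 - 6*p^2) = -48*g^4*p + 288*g^4 - 44*g^3*p^2 + 264*g^3*p + 12*g^2*p^3 - 72*g^2*p^2 + 9*g*p^4 - 54*g*p^3 + p^5 - 6*p^4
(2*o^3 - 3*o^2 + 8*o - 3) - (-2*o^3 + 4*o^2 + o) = 4*o^3 - 7*o^2 + 7*o - 3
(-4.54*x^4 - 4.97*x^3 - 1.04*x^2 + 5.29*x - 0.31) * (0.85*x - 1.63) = -3.859*x^5 + 3.1757*x^4 + 7.2171*x^3 + 6.1917*x^2 - 8.8862*x + 0.5053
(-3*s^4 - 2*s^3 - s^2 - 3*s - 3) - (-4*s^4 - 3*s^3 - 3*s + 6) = s^4 + s^3 - s^2 - 9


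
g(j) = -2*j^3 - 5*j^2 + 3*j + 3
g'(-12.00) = -741.00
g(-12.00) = 2703.00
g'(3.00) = -81.00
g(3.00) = -87.00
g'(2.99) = -80.54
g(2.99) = -86.19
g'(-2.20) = -4.04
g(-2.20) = -6.50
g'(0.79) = -8.64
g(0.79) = 1.26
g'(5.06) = -201.22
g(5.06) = -368.95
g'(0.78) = -8.45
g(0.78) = 1.35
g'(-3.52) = -36.14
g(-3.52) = 17.72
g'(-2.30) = -5.74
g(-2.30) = -6.02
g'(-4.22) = -61.65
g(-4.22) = 51.60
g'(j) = -6*j^2 - 10*j + 3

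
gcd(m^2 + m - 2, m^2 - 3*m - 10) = m + 2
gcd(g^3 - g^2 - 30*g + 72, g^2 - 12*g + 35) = 1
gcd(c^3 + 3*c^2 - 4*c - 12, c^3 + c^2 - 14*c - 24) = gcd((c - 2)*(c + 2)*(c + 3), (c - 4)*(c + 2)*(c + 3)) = c^2 + 5*c + 6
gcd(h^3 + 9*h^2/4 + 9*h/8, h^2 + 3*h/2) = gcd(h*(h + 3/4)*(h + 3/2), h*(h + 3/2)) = h^2 + 3*h/2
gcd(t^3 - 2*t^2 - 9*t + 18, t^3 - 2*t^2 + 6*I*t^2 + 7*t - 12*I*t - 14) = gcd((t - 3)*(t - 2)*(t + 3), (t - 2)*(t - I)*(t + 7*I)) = t - 2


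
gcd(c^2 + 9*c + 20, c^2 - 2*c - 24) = c + 4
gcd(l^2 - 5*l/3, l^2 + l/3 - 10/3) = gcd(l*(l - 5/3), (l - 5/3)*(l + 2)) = l - 5/3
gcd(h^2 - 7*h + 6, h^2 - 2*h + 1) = h - 1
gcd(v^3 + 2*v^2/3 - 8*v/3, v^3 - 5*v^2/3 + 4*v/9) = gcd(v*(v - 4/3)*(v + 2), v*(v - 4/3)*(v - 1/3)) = v^2 - 4*v/3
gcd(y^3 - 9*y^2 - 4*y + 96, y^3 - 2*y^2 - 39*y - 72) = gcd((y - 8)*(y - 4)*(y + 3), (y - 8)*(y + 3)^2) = y^2 - 5*y - 24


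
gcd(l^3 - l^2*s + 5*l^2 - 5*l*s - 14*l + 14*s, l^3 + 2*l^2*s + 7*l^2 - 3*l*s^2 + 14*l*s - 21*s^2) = -l^2 + l*s - 7*l + 7*s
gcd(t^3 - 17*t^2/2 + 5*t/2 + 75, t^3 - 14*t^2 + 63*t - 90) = t^2 - 11*t + 30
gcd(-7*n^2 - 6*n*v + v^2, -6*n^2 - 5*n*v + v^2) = n + v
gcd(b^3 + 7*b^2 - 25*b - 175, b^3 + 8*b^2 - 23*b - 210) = b^2 + 2*b - 35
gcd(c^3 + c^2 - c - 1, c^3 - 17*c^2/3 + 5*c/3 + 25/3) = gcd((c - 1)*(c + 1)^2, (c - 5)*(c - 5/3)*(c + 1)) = c + 1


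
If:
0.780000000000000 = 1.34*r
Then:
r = 0.58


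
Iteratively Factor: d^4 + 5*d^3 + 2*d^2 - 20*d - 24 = (d + 2)*(d^3 + 3*d^2 - 4*d - 12) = (d - 2)*(d + 2)*(d^2 + 5*d + 6) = (d - 2)*(d + 2)*(d + 3)*(d + 2)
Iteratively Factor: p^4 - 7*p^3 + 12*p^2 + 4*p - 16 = (p - 2)*(p^3 - 5*p^2 + 2*p + 8) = (p - 2)*(p + 1)*(p^2 - 6*p + 8) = (p - 2)^2*(p + 1)*(p - 4)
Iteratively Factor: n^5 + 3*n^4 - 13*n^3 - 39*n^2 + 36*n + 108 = (n + 2)*(n^4 + n^3 - 15*n^2 - 9*n + 54) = (n + 2)*(n + 3)*(n^3 - 2*n^2 - 9*n + 18) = (n - 3)*(n + 2)*(n + 3)*(n^2 + n - 6) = (n - 3)*(n - 2)*(n + 2)*(n + 3)*(n + 3)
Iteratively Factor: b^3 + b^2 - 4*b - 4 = (b - 2)*(b^2 + 3*b + 2) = (b - 2)*(b + 2)*(b + 1)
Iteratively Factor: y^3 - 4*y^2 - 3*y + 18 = (y + 2)*(y^2 - 6*y + 9) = (y - 3)*(y + 2)*(y - 3)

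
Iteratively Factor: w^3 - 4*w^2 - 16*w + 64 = (w - 4)*(w^2 - 16) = (w - 4)^2*(w + 4)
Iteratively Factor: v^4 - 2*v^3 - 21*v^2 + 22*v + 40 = (v - 5)*(v^3 + 3*v^2 - 6*v - 8) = (v - 5)*(v + 1)*(v^2 + 2*v - 8) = (v - 5)*(v - 2)*(v + 1)*(v + 4)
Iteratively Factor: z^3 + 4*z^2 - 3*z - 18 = (z + 3)*(z^2 + z - 6) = (z + 3)^2*(z - 2)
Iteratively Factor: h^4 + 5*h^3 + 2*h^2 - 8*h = (h + 2)*(h^3 + 3*h^2 - 4*h) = (h - 1)*(h + 2)*(h^2 + 4*h) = h*(h - 1)*(h + 2)*(h + 4)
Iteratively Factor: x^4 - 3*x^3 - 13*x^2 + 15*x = (x - 5)*(x^3 + 2*x^2 - 3*x) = (x - 5)*(x + 3)*(x^2 - x) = (x - 5)*(x - 1)*(x + 3)*(x)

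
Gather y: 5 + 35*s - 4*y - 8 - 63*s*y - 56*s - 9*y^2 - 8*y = -21*s - 9*y^2 + y*(-63*s - 12) - 3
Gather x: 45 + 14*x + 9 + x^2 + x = x^2 + 15*x + 54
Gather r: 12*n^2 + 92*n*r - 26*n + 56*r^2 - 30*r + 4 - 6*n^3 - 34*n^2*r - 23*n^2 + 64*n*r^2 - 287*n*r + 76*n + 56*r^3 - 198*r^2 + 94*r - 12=-6*n^3 - 11*n^2 + 50*n + 56*r^3 + r^2*(64*n - 142) + r*(-34*n^2 - 195*n + 64) - 8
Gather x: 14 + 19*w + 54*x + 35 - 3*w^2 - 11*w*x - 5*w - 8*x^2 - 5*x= -3*w^2 + 14*w - 8*x^2 + x*(49 - 11*w) + 49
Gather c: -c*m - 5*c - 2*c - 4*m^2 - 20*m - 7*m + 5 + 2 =c*(-m - 7) - 4*m^2 - 27*m + 7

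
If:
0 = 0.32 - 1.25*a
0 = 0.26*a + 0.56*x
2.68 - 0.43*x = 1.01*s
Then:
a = 0.26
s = 2.70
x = -0.12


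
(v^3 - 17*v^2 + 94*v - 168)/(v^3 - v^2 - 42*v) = (v^2 - 10*v + 24)/(v*(v + 6))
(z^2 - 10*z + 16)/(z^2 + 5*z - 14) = (z - 8)/(z + 7)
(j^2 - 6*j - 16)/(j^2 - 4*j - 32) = (j + 2)/(j + 4)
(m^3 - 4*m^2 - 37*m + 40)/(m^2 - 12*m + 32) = (m^2 + 4*m - 5)/(m - 4)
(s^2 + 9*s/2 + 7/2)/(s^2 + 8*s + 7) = (s + 7/2)/(s + 7)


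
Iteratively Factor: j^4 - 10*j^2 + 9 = (j + 1)*(j^3 - j^2 - 9*j + 9) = (j - 1)*(j + 1)*(j^2 - 9) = (j - 3)*(j - 1)*(j + 1)*(j + 3)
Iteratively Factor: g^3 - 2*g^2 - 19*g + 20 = (g - 5)*(g^2 + 3*g - 4) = (g - 5)*(g + 4)*(g - 1)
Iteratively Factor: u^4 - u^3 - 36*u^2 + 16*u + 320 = (u - 4)*(u^3 + 3*u^2 - 24*u - 80) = (u - 4)*(u + 4)*(u^2 - u - 20) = (u - 4)*(u + 4)^2*(u - 5)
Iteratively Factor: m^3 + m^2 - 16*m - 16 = (m + 1)*(m^2 - 16) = (m + 1)*(m + 4)*(m - 4)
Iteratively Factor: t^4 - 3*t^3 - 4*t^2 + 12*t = (t - 3)*(t^3 - 4*t) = t*(t - 3)*(t^2 - 4) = t*(t - 3)*(t + 2)*(t - 2)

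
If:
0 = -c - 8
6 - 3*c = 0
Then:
No Solution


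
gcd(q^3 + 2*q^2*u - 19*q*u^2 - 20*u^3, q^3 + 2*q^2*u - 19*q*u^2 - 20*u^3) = q^3 + 2*q^2*u - 19*q*u^2 - 20*u^3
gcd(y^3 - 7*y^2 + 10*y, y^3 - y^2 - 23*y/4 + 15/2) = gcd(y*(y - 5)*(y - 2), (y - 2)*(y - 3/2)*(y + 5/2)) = y - 2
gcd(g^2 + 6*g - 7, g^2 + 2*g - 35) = g + 7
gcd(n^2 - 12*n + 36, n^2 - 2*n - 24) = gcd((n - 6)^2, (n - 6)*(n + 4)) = n - 6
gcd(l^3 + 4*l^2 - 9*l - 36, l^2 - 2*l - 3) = l - 3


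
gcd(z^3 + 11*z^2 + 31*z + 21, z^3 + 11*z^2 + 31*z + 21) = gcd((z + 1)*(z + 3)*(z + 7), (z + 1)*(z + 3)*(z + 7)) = z^3 + 11*z^2 + 31*z + 21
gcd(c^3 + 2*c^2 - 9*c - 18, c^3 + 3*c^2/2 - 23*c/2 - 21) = c^2 + 5*c + 6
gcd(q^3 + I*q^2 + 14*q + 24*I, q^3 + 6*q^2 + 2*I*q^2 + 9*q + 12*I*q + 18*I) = q + 2*I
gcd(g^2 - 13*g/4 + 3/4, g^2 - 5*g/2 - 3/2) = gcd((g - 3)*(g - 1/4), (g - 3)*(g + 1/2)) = g - 3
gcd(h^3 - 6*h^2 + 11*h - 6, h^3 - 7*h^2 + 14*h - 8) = h^2 - 3*h + 2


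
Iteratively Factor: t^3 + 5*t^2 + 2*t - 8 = (t - 1)*(t^2 + 6*t + 8) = (t - 1)*(t + 4)*(t + 2)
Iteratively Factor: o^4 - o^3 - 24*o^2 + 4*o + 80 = (o + 4)*(o^3 - 5*o^2 - 4*o + 20) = (o - 2)*(o + 4)*(o^2 - 3*o - 10) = (o - 5)*(o - 2)*(o + 4)*(o + 2)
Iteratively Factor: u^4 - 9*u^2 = (u)*(u^3 - 9*u) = u*(u - 3)*(u^2 + 3*u) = u^2*(u - 3)*(u + 3)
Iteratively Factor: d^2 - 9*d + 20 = (d - 5)*(d - 4)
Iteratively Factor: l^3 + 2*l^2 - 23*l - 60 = (l - 5)*(l^2 + 7*l + 12) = (l - 5)*(l + 3)*(l + 4)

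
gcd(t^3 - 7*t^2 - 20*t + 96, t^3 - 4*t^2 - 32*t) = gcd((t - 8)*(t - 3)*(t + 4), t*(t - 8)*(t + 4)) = t^2 - 4*t - 32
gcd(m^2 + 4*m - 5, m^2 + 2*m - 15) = m + 5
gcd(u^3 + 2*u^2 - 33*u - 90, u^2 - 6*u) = u - 6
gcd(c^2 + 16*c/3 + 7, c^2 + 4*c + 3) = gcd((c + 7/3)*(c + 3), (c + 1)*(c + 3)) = c + 3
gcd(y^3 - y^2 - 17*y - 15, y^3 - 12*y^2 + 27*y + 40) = y^2 - 4*y - 5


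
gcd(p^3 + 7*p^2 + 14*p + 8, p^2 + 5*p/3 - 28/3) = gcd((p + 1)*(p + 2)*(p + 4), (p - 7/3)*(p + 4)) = p + 4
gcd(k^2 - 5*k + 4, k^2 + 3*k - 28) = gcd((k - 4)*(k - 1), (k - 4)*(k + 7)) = k - 4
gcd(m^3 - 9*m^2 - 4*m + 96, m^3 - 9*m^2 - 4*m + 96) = m^3 - 9*m^2 - 4*m + 96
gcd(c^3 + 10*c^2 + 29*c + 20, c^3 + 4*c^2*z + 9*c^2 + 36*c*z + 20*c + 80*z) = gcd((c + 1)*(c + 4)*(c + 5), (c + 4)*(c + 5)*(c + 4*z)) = c^2 + 9*c + 20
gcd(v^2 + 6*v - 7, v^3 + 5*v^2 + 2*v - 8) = v - 1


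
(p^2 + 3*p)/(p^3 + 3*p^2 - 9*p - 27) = p/(p^2 - 9)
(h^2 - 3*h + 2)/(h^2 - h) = (h - 2)/h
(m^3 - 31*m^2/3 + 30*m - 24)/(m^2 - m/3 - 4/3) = (m^2 - 9*m + 18)/(m + 1)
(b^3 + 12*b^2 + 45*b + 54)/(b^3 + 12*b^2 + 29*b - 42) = (b^2 + 6*b + 9)/(b^2 + 6*b - 7)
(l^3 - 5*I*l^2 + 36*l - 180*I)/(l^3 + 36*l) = (l - 5*I)/l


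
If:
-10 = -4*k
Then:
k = 5/2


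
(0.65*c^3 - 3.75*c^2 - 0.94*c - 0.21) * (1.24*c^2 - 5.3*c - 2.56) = 0.806*c^5 - 8.095*c^4 + 17.0454*c^3 + 14.3216*c^2 + 3.5194*c + 0.5376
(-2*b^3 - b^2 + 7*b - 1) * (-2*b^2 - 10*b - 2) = 4*b^5 + 22*b^4 - 66*b^2 - 4*b + 2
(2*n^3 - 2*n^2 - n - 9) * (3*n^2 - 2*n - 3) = 6*n^5 - 10*n^4 - 5*n^3 - 19*n^2 + 21*n + 27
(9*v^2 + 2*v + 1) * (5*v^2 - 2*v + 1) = 45*v^4 - 8*v^3 + 10*v^2 + 1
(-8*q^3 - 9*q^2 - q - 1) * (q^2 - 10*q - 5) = -8*q^5 + 71*q^4 + 129*q^3 + 54*q^2 + 15*q + 5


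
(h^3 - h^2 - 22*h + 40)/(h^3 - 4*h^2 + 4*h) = (h^2 + h - 20)/(h*(h - 2))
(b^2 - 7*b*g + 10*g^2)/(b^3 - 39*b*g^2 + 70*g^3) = 1/(b + 7*g)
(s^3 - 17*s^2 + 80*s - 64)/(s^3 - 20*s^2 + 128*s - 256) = (s - 1)/(s - 4)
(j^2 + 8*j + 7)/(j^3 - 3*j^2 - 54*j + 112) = (j + 1)/(j^2 - 10*j + 16)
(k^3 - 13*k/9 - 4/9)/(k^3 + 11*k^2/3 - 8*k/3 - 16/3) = (k + 1/3)/(k + 4)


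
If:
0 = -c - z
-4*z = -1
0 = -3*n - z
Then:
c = -1/4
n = -1/12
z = 1/4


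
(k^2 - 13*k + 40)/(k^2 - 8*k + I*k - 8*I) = (k - 5)/(k + I)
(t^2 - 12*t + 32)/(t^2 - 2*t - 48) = (t - 4)/(t + 6)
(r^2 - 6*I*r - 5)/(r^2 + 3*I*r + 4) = (r - 5*I)/(r + 4*I)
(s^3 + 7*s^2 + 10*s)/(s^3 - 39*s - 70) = s/(s - 7)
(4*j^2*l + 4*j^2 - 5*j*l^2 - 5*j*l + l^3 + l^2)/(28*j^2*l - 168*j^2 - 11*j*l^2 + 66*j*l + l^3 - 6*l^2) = (j*l + j - l^2 - l)/(7*j*l - 42*j - l^2 + 6*l)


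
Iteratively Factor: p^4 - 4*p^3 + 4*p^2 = (p - 2)*(p^3 - 2*p^2) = p*(p - 2)*(p^2 - 2*p) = p*(p - 2)^2*(p)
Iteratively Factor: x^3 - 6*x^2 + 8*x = (x - 2)*(x^2 - 4*x) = (x - 4)*(x - 2)*(x)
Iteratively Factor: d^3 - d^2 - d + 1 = (d + 1)*(d^2 - 2*d + 1) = (d - 1)*(d + 1)*(d - 1)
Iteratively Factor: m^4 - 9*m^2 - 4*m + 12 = (m - 3)*(m^3 + 3*m^2 - 4) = (m - 3)*(m + 2)*(m^2 + m - 2) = (m - 3)*(m - 1)*(m + 2)*(m + 2)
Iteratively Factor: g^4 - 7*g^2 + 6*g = (g - 1)*(g^3 + g^2 - 6*g) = g*(g - 1)*(g^2 + g - 6) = g*(g - 1)*(g + 3)*(g - 2)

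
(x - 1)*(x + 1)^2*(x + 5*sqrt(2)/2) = x^4 + x^3 + 5*sqrt(2)*x^3/2 - x^2 + 5*sqrt(2)*x^2/2 - 5*sqrt(2)*x/2 - x - 5*sqrt(2)/2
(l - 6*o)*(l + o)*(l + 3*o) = l^3 - 2*l^2*o - 21*l*o^2 - 18*o^3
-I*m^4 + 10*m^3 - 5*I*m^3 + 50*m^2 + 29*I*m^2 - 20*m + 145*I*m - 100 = (m + 5)*(m + 4*I)*(m + 5*I)*(-I*m + 1)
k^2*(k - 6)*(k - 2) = k^4 - 8*k^3 + 12*k^2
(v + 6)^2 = v^2 + 12*v + 36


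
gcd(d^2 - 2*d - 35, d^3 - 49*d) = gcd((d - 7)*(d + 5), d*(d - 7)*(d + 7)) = d - 7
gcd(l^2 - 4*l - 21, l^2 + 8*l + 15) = l + 3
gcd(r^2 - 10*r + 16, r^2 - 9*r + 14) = r - 2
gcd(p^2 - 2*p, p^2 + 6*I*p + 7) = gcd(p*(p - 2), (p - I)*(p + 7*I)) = 1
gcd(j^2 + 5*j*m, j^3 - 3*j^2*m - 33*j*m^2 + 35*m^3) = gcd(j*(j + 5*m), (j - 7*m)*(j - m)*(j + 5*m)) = j + 5*m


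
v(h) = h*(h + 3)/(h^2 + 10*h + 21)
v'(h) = h*(-2*h - 10)*(h + 3)/(h^2 + 10*h + 21)^2 + h/(h^2 + 10*h + 21) + (h + 3)/(h^2 + 10*h + 21)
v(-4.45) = -1.75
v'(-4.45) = 1.08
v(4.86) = 0.41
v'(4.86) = 0.05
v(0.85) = 0.11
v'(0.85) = 0.11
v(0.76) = 0.10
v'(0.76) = 0.12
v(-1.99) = -0.40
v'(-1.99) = 0.28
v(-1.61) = -0.30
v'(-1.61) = 0.24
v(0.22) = 0.03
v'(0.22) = 0.13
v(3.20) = 0.31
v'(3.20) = 0.07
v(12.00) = 0.63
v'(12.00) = 0.02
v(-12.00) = 2.40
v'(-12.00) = 0.28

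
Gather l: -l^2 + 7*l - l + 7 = -l^2 + 6*l + 7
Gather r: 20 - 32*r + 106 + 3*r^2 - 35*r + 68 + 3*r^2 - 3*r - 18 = 6*r^2 - 70*r + 176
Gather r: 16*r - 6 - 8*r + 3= 8*r - 3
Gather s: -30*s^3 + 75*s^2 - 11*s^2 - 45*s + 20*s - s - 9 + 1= -30*s^3 + 64*s^2 - 26*s - 8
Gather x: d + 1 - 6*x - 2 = d - 6*x - 1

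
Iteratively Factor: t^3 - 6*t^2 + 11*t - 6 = (t - 2)*(t^2 - 4*t + 3) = (t - 2)*(t - 1)*(t - 3)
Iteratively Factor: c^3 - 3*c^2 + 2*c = (c - 1)*(c^2 - 2*c) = c*(c - 1)*(c - 2)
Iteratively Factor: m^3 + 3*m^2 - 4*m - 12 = (m + 3)*(m^2 - 4) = (m - 2)*(m + 3)*(m + 2)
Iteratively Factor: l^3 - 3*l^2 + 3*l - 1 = (l - 1)*(l^2 - 2*l + 1) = (l - 1)^2*(l - 1)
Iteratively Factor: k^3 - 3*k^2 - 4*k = (k)*(k^2 - 3*k - 4) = k*(k - 4)*(k + 1)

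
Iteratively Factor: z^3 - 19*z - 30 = (z + 2)*(z^2 - 2*z - 15) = (z + 2)*(z + 3)*(z - 5)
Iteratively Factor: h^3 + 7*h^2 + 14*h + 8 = (h + 2)*(h^2 + 5*h + 4) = (h + 2)*(h + 4)*(h + 1)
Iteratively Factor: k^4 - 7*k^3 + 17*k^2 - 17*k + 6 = (k - 1)*(k^3 - 6*k^2 + 11*k - 6) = (k - 3)*(k - 1)*(k^2 - 3*k + 2) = (k - 3)*(k - 2)*(k - 1)*(k - 1)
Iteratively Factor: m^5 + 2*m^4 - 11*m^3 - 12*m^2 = (m)*(m^4 + 2*m^3 - 11*m^2 - 12*m) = m*(m - 3)*(m^3 + 5*m^2 + 4*m) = m*(m - 3)*(m + 1)*(m^2 + 4*m) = m^2*(m - 3)*(m + 1)*(m + 4)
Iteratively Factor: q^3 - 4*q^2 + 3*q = (q - 1)*(q^2 - 3*q) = (q - 3)*(q - 1)*(q)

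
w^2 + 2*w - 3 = (w - 1)*(w + 3)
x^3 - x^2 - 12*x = x*(x - 4)*(x + 3)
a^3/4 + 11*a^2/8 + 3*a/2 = a*(a/4 + 1)*(a + 3/2)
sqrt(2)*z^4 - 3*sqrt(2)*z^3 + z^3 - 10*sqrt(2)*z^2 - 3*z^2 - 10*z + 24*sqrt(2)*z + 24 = (z - 4)*(z - 2)*(z + 3)*(sqrt(2)*z + 1)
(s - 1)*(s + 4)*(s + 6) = s^3 + 9*s^2 + 14*s - 24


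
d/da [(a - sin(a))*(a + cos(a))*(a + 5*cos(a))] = -(a - sin(a))*(a + cos(a))*(5*sin(a) - 1) - (a - sin(a))*(a + 5*cos(a))*(sin(a) - 1) - (a + cos(a))*(a + 5*cos(a))*(cos(a) - 1)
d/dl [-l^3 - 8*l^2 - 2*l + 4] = -3*l^2 - 16*l - 2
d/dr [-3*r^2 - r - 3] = -6*r - 1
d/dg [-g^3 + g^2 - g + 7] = -3*g^2 + 2*g - 1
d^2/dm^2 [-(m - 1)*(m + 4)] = -2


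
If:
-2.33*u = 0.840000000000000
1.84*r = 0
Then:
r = 0.00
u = -0.36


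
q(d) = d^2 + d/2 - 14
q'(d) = 2*d + 1/2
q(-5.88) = 17.63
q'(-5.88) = -11.26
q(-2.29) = -9.90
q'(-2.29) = -4.08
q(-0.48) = -14.01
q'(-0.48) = -0.46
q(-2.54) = -8.82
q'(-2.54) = -4.58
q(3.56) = 0.45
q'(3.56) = 7.62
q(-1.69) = -11.99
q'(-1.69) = -2.88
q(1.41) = -11.31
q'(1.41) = 3.32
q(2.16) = -8.25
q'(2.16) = 4.82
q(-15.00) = 203.50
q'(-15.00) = -29.50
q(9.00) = 71.50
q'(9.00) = 18.50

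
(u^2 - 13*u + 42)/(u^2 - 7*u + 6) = (u - 7)/(u - 1)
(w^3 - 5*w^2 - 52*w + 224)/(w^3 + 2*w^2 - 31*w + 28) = (w - 8)/(w - 1)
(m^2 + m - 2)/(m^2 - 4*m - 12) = (m - 1)/(m - 6)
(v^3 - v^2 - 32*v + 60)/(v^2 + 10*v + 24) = (v^2 - 7*v + 10)/(v + 4)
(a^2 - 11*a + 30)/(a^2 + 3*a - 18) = (a^2 - 11*a + 30)/(a^2 + 3*a - 18)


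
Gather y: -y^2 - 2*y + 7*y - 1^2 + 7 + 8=-y^2 + 5*y + 14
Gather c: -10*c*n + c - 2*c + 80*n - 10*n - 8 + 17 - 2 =c*(-10*n - 1) + 70*n + 7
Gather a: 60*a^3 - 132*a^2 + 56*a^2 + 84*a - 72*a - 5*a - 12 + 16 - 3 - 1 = 60*a^3 - 76*a^2 + 7*a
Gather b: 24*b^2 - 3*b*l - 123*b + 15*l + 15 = 24*b^2 + b*(-3*l - 123) + 15*l + 15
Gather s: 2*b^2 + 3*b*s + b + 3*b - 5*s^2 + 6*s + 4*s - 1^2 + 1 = 2*b^2 + 4*b - 5*s^2 + s*(3*b + 10)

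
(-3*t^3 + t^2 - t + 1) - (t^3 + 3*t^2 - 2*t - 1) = -4*t^3 - 2*t^2 + t + 2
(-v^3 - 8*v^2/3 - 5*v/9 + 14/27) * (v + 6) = -v^4 - 26*v^3/3 - 149*v^2/9 - 76*v/27 + 28/9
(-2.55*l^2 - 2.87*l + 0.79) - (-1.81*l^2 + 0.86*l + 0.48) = -0.74*l^2 - 3.73*l + 0.31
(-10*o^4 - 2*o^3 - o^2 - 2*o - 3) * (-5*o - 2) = 50*o^5 + 30*o^4 + 9*o^3 + 12*o^2 + 19*o + 6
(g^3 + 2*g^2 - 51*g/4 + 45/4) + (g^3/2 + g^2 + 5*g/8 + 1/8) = 3*g^3/2 + 3*g^2 - 97*g/8 + 91/8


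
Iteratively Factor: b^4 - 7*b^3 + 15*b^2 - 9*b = (b)*(b^3 - 7*b^2 + 15*b - 9) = b*(b - 1)*(b^2 - 6*b + 9) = b*(b - 3)*(b - 1)*(b - 3)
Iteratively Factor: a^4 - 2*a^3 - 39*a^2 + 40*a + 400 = (a + 4)*(a^3 - 6*a^2 - 15*a + 100) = (a + 4)^2*(a^2 - 10*a + 25) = (a - 5)*(a + 4)^2*(a - 5)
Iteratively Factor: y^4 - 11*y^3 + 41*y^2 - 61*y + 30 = (y - 3)*(y^3 - 8*y^2 + 17*y - 10) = (y - 3)*(y - 1)*(y^2 - 7*y + 10) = (y - 3)*(y - 2)*(y - 1)*(y - 5)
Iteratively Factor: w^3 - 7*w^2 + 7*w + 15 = (w - 3)*(w^2 - 4*w - 5) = (w - 3)*(w + 1)*(w - 5)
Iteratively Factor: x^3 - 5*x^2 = (x)*(x^2 - 5*x) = x*(x - 5)*(x)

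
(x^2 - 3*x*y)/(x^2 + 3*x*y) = (x - 3*y)/(x + 3*y)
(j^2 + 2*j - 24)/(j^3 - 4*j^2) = (j + 6)/j^2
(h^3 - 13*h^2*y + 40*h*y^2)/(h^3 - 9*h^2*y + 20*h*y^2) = (-h + 8*y)/(-h + 4*y)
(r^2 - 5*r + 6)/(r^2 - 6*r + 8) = (r - 3)/(r - 4)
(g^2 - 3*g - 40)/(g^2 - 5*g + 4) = (g^2 - 3*g - 40)/(g^2 - 5*g + 4)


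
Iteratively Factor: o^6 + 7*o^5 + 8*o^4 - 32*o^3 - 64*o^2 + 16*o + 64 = (o + 2)*(o^5 + 5*o^4 - 2*o^3 - 28*o^2 - 8*o + 32) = (o - 1)*(o + 2)*(o^4 + 6*o^3 + 4*o^2 - 24*o - 32) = (o - 2)*(o - 1)*(o + 2)*(o^3 + 8*o^2 + 20*o + 16) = (o - 2)*(o - 1)*(o + 2)^2*(o^2 + 6*o + 8) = (o - 2)*(o - 1)*(o + 2)^3*(o + 4)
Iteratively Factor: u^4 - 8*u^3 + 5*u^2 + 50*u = (u - 5)*(u^3 - 3*u^2 - 10*u) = u*(u - 5)*(u^2 - 3*u - 10) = u*(u - 5)*(u + 2)*(u - 5)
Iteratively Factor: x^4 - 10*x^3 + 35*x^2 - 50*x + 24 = (x - 3)*(x^3 - 7*x^2 + 14*x - 8) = (x - 3)*(x - 1)*(x^2 - 6*x + 8) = (x - 3)*(x - 2)*(x - 1)*(x - 4)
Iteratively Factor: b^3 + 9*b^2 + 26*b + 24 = (b + 3)*(b^2 + 6*b + 8) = (b + 3)*(b + 4)*(b + 2)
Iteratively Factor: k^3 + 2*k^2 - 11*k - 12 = (k + 4)*(k^2 - 2*k - 3) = (k + 1)*(k + 4)*(k - 3)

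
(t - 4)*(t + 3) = t^2 - t - 12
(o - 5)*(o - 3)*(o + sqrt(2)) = o^3 - 8*o^2 + sqrt(2)*o^2 - 8*sqrt(2)*o + 15*o + 15*sqrt(2)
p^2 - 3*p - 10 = (p - 5)*(p + 2)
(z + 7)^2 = z^2 + 14*z + 49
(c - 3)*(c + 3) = c^2 - 9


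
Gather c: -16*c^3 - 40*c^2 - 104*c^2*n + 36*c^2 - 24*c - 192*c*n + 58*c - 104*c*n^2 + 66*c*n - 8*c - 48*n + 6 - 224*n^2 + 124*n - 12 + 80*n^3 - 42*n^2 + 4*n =-16*c^3 + c^2*(-104*n - 4) + c*(-104*n^2 - 126*n + 26) + 80*n^3 - 266*n^2 + 80*n - 6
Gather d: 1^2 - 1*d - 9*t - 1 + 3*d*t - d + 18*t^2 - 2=d*(3*t - 2) + 18*t^2 - 9*t - 2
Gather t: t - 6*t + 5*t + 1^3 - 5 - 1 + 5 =0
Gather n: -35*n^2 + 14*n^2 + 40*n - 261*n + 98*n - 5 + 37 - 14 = -21*n^2 - 123*n + 18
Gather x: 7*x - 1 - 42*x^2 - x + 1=-42*x^2 + 6*x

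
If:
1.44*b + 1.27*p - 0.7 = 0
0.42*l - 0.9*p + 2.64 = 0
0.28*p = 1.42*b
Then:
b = 0.09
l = -5.32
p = 0.45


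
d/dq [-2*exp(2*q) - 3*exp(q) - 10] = (-4*exp(q) - 3)*exp(q)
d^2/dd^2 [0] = 0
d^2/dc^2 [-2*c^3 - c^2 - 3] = -12*c - 2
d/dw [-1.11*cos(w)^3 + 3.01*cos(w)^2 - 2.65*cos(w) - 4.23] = (3.33*cos(w)^2 - 6.02*cos(w) + 2.65)*sin(w)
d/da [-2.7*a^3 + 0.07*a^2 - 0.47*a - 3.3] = -8.1*a^2 + 0.14*a - 0.47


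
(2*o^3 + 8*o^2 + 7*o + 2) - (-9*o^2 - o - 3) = 2*o^3 + 17*o^2 + 8*o + 5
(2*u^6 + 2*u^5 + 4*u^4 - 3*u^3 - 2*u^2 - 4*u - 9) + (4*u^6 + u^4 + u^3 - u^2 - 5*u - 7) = 6*u^6 + 2*u^5 + 5*u^4 - 2*u^3 - 3*u^2 - 9*u - 16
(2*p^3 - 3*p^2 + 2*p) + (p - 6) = 2*p^3 - 3*p^2 + 3*p - 6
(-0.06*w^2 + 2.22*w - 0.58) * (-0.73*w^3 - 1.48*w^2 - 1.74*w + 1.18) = 0.0438*w^5 - 1.5318*w^4 - 2.7578*w^3 - 3.0752*w^2 + 3.6288*w - 0.6844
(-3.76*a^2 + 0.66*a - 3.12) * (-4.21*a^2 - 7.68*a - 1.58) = 15.8296*a^4 + 26.0982*a^3 + 14.0072*a^2 + 22.9188*a + 4.9296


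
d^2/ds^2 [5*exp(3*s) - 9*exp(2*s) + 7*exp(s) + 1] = (45*exp(2*s) - 36*exp(s) + 7)*exp(s)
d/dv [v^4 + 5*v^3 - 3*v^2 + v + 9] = 4*v^3 + 15*v^2 - 6*v + 1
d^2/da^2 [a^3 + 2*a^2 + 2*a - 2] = 6*a + 4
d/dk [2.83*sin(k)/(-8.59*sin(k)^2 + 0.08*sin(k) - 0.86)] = (24.3097*sin(k)^2 - 2.4338)*cos(k)/(73.7881*sin(k)^4 - 1.3744*sin(k)^3 + 14.7812*sin(k)^2 - 0.1376*sin(k) + 0.7396)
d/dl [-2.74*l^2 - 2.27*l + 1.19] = -5.48*l - 2.27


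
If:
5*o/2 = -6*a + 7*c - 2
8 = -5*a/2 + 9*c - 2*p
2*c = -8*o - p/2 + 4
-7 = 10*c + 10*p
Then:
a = 3949/15145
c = 19969/30290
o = 6363/15145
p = -20586/15145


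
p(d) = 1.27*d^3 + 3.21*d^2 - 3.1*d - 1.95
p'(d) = 3.81*d^2 + 6.42*d - 3.1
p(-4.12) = -23.51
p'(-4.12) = 35.12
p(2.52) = 30.95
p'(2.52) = 37.27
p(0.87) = -1.38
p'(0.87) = 5.37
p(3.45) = 77.71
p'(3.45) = 64.40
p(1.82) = 10.70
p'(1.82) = 21.20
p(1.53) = 5.37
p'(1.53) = 15.64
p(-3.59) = -8.21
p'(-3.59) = 22.96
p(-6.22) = -164.09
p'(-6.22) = 104.37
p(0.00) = -1.95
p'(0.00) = -3.10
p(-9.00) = -639.87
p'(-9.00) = 247.73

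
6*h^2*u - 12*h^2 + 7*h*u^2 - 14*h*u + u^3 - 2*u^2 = (h + u)*(6*h + u)*(u - 2)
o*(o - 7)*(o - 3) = o^3 - 10*o^2 + 21*o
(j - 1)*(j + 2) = j^2 + j - 2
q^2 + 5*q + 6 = (q + 2)*(q + 3)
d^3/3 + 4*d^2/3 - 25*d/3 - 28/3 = (d/3 + 1/3)*(d - 4)*(d + 7)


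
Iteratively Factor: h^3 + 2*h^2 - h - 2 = (h + 1)*(h^2 + h - 2) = (h - 1)*(h + 1)*(h + 2)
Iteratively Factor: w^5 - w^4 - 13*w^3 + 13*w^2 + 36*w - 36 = (w + 2)*(w^4 - 3*w^3 - 7*w^2 + 27*w - 18) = (w - 2)*(w + 2)*(w^3 - w^2 - 9*w + 9) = (w - 3)*(w - 2)*(w + 2)*(w^2 + 2*w - 3) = (w - 3)*(w - 2)*(w - 1)*(w + 2)*(w + 3)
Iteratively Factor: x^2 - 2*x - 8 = (x + 2)*(x - 4)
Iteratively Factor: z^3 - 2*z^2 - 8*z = (z - 4)*(z^2 + 2*z) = z*(z - 4)*(z + 2)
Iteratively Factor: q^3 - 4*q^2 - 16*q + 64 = (q - 4)*(q^2 - 16) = (q - 4)*(q + 4)*(q - 4)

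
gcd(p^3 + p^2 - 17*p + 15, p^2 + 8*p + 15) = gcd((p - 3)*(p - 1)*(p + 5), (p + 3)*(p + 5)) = p + 5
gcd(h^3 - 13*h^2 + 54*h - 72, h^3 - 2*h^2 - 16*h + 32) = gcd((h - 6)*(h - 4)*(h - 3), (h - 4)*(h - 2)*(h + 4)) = h - 4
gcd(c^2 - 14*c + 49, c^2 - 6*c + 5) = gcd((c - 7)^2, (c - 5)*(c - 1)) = 1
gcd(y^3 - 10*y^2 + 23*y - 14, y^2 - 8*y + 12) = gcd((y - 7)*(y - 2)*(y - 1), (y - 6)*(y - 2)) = y - 2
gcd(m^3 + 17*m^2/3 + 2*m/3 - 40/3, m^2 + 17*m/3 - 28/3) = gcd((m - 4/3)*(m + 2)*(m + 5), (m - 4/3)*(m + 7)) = m - 4/3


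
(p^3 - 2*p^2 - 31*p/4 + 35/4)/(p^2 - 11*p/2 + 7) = (2*p^2 + 3*p - 5)/(2*(p - 2))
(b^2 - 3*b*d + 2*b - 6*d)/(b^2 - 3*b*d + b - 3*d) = (b + 2)/(b + 1)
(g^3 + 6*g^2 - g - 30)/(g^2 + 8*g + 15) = g - 2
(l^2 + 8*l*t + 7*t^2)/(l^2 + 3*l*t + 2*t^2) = (l + 7*t)/(l + 2*t)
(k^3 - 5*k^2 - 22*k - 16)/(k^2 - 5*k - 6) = (k^2 - 6*k - 16)/(k - 6)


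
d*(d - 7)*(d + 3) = d^3 - 4*d^2 - 21*d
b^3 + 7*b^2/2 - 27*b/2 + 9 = (b - 3/2)*(b - 1)*(b + 6)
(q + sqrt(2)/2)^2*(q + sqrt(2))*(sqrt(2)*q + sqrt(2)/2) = sqrt(2)*q^4 + sqrt(2)*q^3/2 + 4*q^3 + 2*q^2 + 5*sqrt(2)*q^2/2 + q + 5*sqrt(2)*q/4 + 1/2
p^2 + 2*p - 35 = (p - 5)*(p + 7)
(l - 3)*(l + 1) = l^2 - 2*l - 3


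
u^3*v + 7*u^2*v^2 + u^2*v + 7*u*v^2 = u*(u + 7*v)*(u*v + v)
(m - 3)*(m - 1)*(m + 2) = m^3 - 2*m^2 - 5*m + 6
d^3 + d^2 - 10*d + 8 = (d - 2)*(d - 1)*(d + 4)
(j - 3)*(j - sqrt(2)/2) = j^2 - 3*j - sqrt(2)*j/2 + 3*sqrt(2)/2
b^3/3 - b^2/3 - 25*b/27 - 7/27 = (b/3 + 1/3)*(b - 7/3)*(b + 1/3)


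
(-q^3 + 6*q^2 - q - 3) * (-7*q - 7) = 7*q^4 - 35*q^3 - 35*q^2 + 28*q + 21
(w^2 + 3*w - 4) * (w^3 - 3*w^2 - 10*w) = w^5 - 23*w^3 - 18*w^2 + 40*w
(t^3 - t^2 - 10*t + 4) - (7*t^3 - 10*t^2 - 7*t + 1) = -6*t^3 + 9*t^2 - 3*t + 3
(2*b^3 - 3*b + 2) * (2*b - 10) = 4*b^4 - 20*b^3 - 6*b^2 + 34*b - 20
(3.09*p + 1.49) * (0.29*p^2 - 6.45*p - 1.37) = 0.8961*p^3 - 19.4984*p^2 - 13.8438*p - 2.0413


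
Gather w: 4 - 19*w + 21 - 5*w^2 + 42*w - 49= -5*w^2 + 23*w - 24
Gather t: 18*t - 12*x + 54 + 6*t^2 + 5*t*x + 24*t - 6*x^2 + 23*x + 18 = 6*t^2 + t*(5*x + 42) - 6*x^2 + 11*x + 72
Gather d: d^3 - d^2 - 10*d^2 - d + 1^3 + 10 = d^3 - 11*d^2 - d + 11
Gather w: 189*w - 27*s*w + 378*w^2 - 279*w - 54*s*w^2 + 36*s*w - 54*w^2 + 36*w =w^2*(324 - 54*s) + w*(9*s - 54)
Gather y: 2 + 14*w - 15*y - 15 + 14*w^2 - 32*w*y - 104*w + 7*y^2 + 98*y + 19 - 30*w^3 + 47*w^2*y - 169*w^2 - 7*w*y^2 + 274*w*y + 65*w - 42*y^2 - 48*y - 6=-30*w^3 - 155*w^2 - 25*w + y^2*(-7*w - 35) + y*(47*w^2 + 242*w + 35)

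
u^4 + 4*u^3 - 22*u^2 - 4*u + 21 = (u - 3)*(u - 1)*(u + 1)*(u + 7)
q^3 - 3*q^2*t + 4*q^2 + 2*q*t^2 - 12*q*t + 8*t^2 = (q + 4)*(q - 2*t)*(q - t)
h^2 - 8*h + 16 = (h - 4)^2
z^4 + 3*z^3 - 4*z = z*(z - 1)*(z + 2)^2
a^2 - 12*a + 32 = (a - 8)*(a - 4)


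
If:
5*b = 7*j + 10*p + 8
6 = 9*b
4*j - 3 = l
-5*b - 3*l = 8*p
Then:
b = 2/3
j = 47/32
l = 23/8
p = -287/192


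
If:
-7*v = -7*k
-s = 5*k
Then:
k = v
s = -5*v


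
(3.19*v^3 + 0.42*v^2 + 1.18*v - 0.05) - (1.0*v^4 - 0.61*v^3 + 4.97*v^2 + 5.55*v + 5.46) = -1.0*v^4 + 3.8*v^3 - 4.55*v^2 - 4.37*v - 5.51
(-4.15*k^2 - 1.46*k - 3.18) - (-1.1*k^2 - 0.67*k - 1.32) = -3.05*k^2 - 0.79*k - 1.86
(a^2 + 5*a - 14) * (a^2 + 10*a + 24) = a^4 + 15*a^3 + 60*a^2 - 20*a - 336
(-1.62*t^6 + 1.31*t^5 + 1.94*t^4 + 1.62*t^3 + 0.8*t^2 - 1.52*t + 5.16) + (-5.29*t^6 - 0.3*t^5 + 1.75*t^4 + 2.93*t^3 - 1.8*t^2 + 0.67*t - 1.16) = -6.91*t^6 + 1.01*t^5 + 3.69*t^4 + 4.55*t^3 - 1.0*t^2 - 0.85*t + 4.0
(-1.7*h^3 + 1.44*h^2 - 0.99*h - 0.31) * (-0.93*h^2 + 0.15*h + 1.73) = 1.581*h^5 - 1.5942*h^4 - 1.8043*h^3 + 2.631*h^2 - 1.7592*h - 0.5363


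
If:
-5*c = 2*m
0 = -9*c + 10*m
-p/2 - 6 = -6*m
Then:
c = 0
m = 0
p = -12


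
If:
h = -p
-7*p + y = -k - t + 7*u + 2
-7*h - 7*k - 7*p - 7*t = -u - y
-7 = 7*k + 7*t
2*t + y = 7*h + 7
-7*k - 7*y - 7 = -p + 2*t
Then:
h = -1154/397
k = 1616/397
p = 1154/397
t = -2013/397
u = -1506/397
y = -1273/397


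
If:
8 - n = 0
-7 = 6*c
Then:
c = -7/6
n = 8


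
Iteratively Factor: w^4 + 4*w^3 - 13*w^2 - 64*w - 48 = (w - 4)*(w^3 + 8*w^2 + 19*w + 12) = (w - 4)*(w + 4)*(w^2 + 4*w + 3) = (w - 4)*(w + 1)*(w + 4)*(w + 3)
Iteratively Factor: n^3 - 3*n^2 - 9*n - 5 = (n - 5)*(n^2 + 2*n + 1) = (n - 5)*(n + 1)*(n + 1)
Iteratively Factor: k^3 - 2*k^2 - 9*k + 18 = (k + 3)*(k^2 - 5*k + 6) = (k - 2)*(k + 3)*(k - 3)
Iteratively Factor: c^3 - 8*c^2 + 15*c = (c - 5)*(c^2 - 3*c) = (c - 5)*(c - 3)*(c)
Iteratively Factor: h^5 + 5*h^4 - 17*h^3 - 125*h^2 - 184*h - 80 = (h + 4)*(h^4 + h^3 - 21*h^2 - 41*h - 20) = (h + 1)*(h + 4)*(h^3 - 21*h - 20) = (h + 1)^2*(h + 4)*(h^2 - h - 20) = (h + 1)^2*(h + 4)^2*(h - 5)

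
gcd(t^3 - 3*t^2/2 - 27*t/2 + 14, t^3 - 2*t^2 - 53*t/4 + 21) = t^2 - t/2 - 14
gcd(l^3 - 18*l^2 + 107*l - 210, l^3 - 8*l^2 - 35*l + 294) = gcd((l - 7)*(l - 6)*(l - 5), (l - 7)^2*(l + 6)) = l - 7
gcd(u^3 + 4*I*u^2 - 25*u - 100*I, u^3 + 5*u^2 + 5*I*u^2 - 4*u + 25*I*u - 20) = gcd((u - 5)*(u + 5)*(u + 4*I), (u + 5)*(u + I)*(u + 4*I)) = u^2 + u*(5 + 4*I) + 20*I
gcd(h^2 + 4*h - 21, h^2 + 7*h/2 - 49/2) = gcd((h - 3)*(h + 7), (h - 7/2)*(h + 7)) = h + 7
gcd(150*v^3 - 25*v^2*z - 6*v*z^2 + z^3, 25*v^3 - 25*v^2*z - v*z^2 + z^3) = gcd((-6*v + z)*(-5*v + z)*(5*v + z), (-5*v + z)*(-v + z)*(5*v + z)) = -25*v^2 + z^2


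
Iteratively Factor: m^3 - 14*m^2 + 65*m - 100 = (m - 5)*(m^2 - 9*m + 20) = (m - 5)*(m - 4)*(m - 5)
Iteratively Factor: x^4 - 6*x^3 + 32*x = (x + 2)*(x^3 - 8*x^2 + 16*x) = (x - 4)*(x + 2)*(x^2 - 4*x) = (x - 4)^2*(x + 2)*(x)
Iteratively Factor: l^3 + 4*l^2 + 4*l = (l + 2)*(l^2 + 2*l) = (l + 2)^2*(l)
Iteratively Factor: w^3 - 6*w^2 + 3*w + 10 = (w - 2)*(w^2 - 4*w - 5) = (w - 2)*(w + 1)*(w - 5)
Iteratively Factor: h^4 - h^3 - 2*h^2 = (h - 2)*(h^3 + h^2) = h*(h - 2)*(h^2 + h) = h^2*(h - 2)*(h + 1)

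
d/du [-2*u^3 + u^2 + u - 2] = -6*u^2 + 2*u + 1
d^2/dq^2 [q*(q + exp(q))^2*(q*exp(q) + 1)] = q^4*exp(q) + 8*q^3*exp(2*q) + 8*q^3*exp(q) + 9*q^2*exp(3*q) + 24*q^2*exp(2*q) + 14*q^2*exp(q) + 12*q*exp(3*q) + 16*q*exp(2*q) + 8*q*exp(q) + 6*q + 2*exp(3*q) + 4*exp(2*q) + 4*exp(q)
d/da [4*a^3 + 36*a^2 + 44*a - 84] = 12*a^2 + 72*a + 44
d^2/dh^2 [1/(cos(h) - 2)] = (sin(h)^2 - 2*cos(h) + 1)/(cos(h) - 2)^3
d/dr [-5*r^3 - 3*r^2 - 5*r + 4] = -15*r^2 - 6*r - 5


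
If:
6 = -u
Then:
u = -6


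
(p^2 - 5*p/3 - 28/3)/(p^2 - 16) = (p + 7/3)/(p + 4)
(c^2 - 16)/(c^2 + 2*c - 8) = (c - 4)/(c - 2)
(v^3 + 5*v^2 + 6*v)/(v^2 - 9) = v*(v + 2)/(v - 3)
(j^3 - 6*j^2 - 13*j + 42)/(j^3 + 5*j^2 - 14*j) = (j^2 - 4*j - 21)/(j*(j + 7))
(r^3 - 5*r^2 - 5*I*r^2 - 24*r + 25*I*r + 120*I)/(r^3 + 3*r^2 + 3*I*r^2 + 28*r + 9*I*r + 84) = (r^2 - r*(8 + 5*I) + 40*I)/(r^2 + 3*I*r + 28)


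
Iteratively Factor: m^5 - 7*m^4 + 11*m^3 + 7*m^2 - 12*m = (m)*(m^4 - 7*m^3 + 11*m^2 + 7*m - 12) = m*(m - 4)*(m^3 - 3*m^2 - m + 3) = m*(m - 4)*(m + 1)*(m^2 - 4*m + 3) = m*(m - 4)*(m - 3)*(m + 1)*(m - 1)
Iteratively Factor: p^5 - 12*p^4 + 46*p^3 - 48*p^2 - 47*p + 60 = (p - 4)*(p^4 - 8*p^3 + 14*p^2 + 8*p - 15) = (p - 4)*(p + 1)*(p^3 - 9*p^2 + 23*p - 15) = (p - 4)*(p - 1)*(p + 1)*(p^2 - 8*p + 15) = (p - 5)*(p - 4)*(p - 1)*(p + 1)*(p - 3)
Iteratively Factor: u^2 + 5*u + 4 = (u + 4)*(u + 1)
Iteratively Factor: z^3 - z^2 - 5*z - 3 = (z - 3)*(z^2 + 2*z + 1) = (z - 3)*(z + 1)*(z + 1)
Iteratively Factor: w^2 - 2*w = (w)*(w - 2)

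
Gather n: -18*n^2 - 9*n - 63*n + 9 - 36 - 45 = -18*n^2 - 72*n - 72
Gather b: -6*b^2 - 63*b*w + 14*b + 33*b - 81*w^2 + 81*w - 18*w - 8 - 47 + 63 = -6*b^2 + b*(47 - 63*w) - 81*w^2 + 63*w + 8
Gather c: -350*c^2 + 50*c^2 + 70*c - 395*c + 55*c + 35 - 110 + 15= -300*c^2 - 270*c - 60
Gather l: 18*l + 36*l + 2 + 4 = 54*l + 6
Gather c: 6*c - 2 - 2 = 6*c - 4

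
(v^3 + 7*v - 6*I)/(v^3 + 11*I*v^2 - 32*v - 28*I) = (v^3 + 7*v - 6*I)/(v^3 + 11*I*v^2 - 32*v - 28*I)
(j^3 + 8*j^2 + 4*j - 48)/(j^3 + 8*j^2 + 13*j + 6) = (j^2 + 2*j - 8)/(j^2 + 2*j + 1)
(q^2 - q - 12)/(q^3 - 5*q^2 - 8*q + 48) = 1/(q - 4)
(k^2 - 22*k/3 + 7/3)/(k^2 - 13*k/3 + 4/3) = (k - 7)/(k - 4)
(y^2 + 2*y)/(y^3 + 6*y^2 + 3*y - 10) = y/(y^2 + 4*y - 5)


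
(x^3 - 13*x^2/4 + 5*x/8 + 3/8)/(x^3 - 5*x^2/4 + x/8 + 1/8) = (x - 3)/(x - 1)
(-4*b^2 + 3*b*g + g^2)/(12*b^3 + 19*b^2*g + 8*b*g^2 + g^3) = (-b + g)/(3*b^2 + 4*b*g + g^2)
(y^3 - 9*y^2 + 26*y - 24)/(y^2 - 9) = (y^2 - 6*y + 8)/(y + 3)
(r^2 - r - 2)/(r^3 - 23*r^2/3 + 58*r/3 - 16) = 3*(r + 1)/(3*r^2 - 17*r + 24)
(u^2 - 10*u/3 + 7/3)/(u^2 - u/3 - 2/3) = (3*u - 7)/(3*u + 2)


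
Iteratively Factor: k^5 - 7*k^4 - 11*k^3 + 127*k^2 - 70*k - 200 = (k - 2)*(k^4 - 5*k^3 - 21*k^2 + 85*k + 100) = (k - 2)*(k + 1)*(k^3 - 6*k^2 - 15*k + 100) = (k - 5)*(k - 2)*(k + 1)*(k^2 - k - 20) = (k - 5)*(k - 2)*(k + 1)*(k + 4)*(k - 5)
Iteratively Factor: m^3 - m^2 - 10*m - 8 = (m - 4)*(m^2 + 3*m + 2) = (m - 4)*(m + 2)*(m + 1)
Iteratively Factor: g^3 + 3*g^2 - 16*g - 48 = (g + 3)*(g^2 - 16) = (g - 4)*(g + 3)*(g + 4)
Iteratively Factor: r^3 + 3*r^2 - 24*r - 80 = (r - 5)*(r^2 + 8*r + 16) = (r - 5)*(r + 4)*(r + 4)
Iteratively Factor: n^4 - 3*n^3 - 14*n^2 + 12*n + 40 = (n - 2)*(n^3 - n^2 - 16*n - 20) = (n - 2)*(n + 2)*(n^2 - 3*n - 10) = (n - 5)*(n - 2)*(n + 2)*(n + 2)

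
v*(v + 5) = v^2 + 5*v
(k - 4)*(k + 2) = k^2 - 2*k - 8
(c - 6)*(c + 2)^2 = c^3 - 2*c^2 - 20*c - 24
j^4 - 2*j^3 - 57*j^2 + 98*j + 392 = (j - 7)*(j - 4)*(j + 2)*(j + 7)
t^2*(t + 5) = t^3 + 5*t^2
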